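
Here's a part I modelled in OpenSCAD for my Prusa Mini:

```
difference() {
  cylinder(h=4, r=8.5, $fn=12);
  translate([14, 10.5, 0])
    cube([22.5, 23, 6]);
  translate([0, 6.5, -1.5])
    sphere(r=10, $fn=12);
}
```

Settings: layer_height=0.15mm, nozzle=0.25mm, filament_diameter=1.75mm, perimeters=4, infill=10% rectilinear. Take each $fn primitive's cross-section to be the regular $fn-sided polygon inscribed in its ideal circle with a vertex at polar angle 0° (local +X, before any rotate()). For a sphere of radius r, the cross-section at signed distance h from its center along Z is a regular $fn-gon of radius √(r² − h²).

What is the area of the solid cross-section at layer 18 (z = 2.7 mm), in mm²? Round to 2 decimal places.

94.03 mm²

At z = 2.7 mm: the r=8.5 cylinder contributes a regular 12-gon of circumradius 8.5 (area = (12/2)·8.500²·sin(360°/12) = 216.75 mm²); the cube at (14, 10.5) is present — its section is the full 22.5×23 rectangle (area 517.50 mm²); the r=10 sphere at (0, 6.5) slices to a regular 12-gon of circumradius 9.075 (√(r²−h²) with h=4.2 from center) (area = (12/2)·9.075²·sin(360°/12) = 247.08 mm²); Subtracting the remaining from the first: starting from the r=8.5 cylinder (216.75 mm²), the 22.5×23 cube at (14, 10.5) misses the remaining region (no effect); the r=10 sphere at (0, 6.5) partially overlaps it — only the 122.72 mm² overlap (of its 247.08 mm²) is removed, clipping the outline — area = 94.03 mm². Overall, the cross-section is a single solid region. Net area = 94.03 mm².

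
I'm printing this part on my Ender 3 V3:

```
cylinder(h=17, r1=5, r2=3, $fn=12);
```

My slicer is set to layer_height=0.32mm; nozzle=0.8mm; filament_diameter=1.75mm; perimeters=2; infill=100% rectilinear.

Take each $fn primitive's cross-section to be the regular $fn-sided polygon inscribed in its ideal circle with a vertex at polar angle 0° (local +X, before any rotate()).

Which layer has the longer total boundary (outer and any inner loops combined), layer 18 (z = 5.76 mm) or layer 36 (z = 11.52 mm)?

Layer 18 (z = 5.76): the cone contributes a regular 12-gon of circumradius 4.322 (interpolated between r1=5 and r2=3 at t=0.339) (perimeter = 2·12·4.322·sin(180°/12) = 26.85 mm). So its perimeter = 26.85 mm. Layer 36 (z = 11.52): the cone (r1=5→r2=3) has section circumradius 3.645 here — a regular 12-gon (perimeter = 2·12·3.645·sin(180°/12) = 22.64 mm). So its perimeter = 22.64 mm. Layer 18 is larger (26.85 vs 22.64 mm).

layer 18 (z = 5.76 mm)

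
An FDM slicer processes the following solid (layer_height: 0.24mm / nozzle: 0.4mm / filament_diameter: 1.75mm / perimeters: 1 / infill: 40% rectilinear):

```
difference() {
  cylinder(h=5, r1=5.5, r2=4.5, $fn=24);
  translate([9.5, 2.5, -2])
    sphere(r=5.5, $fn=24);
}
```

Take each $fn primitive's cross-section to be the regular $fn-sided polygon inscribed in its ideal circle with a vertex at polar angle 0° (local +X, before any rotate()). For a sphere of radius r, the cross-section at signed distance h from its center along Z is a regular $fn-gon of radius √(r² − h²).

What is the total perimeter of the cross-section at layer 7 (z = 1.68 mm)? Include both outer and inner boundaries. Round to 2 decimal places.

32.35 mm

At z = 1.68 mm: the cone contributes a regular 24-gon of circumradius 5.164 (interpolated between r1=5.5 and r2=4.5 at t=0.336) (perimeter = 2·24·5.164·sin(180°/24) = 32.35 mm); the sphere at (9.5, 2.5): section is a regular 24-gon, circumradius = √(r²−h²) = √(5.5²−3.68²) = 4.087 (perimeter = 2·24·4.087·sin(180°/24) = 25.61 mm); After the difference (first − rest): starting from the cone, the r=5.5 sphere at (9.5, 2.5) misses the remaining region (no effect) — boundary = 32.35 mm. Overall, the cross-section is a single solid region. Total boundary length (outer) = 32.35 mm.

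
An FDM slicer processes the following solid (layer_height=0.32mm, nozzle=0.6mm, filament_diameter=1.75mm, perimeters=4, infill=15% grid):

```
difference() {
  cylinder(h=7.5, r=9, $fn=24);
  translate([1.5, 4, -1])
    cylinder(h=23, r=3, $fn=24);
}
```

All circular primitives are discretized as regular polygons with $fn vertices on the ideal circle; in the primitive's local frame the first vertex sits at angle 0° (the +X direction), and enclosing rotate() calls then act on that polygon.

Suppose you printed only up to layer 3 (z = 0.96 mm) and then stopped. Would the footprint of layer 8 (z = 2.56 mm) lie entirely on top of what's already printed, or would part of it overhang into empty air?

entirely on top

Compare the two slices. At z = 0.96: the r=9 cylinder contributes a regular 24-gon of circumradius 9 (area = (24/2)·9.000²·sin(360°/24) = 251.57 mm²); the cylinder at (1.5, 4): section is a regular 24-gon, circumradius r=3 (area = (24/2)·3.000²·sin(360°/24) = 27.95 mm²); After the difference (first − rest): starting from the r=9 cylinder (251.57 mm²), the r=3 cylinder at (1.5, 4) lies wholly inside it (removes its full 27.95 mm² and its 18.80 mm outline becomes a hole wall) — area = 223.62 mm². At z = 2.56: the r=9 cylinder contributes a regular 24-gon of circumradius 9 (area = (24/2)·9.000²·sin(360°/24) = 251.57 mm²); the r=3 cylinder at (1.5, 4) contributes a regular 24-gon of circumradius 3 (area = (24/2)·3.000²·sin(360°/24) = 27.95 mm²); After the difference (first − rest): starting from the r=9 cylinder (251.57 mm²), the r=3 cylinder at (1.5, 4) lies wholly inside it (removes its full 27.95 mm² and its 18.80 mm outline becomes a hole wall) — area = 223.62 mm². Checking containment: the cross-section at z = 2.56 is a subset of the cross-section at z = 0.96.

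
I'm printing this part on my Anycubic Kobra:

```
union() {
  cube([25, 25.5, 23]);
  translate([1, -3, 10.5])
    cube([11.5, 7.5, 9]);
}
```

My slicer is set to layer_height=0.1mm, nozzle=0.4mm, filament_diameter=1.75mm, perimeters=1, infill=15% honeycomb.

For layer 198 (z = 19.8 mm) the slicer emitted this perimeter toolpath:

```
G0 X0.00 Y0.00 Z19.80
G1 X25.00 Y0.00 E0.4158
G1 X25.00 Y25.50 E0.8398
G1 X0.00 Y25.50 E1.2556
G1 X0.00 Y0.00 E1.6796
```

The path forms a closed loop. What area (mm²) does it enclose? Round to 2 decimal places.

637.50 mm²

Apply the shoelace formula to the sequence of (X, Y) vertices; enclosed area = 637.50 mm².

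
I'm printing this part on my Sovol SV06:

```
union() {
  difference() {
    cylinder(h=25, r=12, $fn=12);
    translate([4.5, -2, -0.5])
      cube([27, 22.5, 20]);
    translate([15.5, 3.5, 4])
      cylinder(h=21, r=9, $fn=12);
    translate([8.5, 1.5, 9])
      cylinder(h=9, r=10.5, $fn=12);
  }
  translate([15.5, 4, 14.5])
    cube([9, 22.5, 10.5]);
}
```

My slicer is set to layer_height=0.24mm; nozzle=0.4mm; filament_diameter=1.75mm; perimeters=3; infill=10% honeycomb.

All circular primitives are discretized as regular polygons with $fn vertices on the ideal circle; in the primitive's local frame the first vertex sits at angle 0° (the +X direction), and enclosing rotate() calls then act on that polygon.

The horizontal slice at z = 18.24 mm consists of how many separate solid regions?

At z = 18.24 mm: the r=12 cylinder gives a regular 12-gon of circumradius 12 (constant along its height); the cube at (4.5, -2) (footprint 27×22.5) is included at this height; the r=9 cylinder at (15.5, 3.5) contributes a regular 12-gon of circumradius 9; the cylinder at (8.5, 1.5) does not reach this height (z outside [9, 18]); Taking the first minus the rest: starting from the r=12 cylinder, the 27×22.5 cube at (4.5, -2) partially overlaps it — only the 71.18 mm² overlap (of its 607.50 mm²) is removed, clipping the outline; the r=9 cylinder at (15.5, 3.5) partially overlaps it — only the 3.00 mm² overlap (of its 243.00 mm²) is removed, clipping the outline — 1 connected region; the cube at (15.5, 4) is present — its section is the full 9×22.5 rectangle; Merging all regions: the 2 present regions are separate (no shared area or edge), so areas and boundary lengths simply add and each stays a separate island — 2 connected regions. The result has 2 disconnected regions.

2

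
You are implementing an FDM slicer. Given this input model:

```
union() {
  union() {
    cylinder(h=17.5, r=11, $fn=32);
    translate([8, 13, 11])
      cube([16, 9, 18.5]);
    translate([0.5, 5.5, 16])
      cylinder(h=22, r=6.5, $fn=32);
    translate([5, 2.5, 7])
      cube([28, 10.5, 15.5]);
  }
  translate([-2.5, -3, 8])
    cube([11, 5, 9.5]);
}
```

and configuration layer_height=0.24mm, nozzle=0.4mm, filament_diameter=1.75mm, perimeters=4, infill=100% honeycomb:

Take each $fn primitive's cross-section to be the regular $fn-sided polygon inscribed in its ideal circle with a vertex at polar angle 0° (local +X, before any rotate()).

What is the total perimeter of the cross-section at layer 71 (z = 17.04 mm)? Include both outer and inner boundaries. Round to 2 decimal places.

At z = 17.04 mm: the r=11 cylinder gives a regular 32-gon of circumradius 11 (constant along its height) (perimeter = 2·32·11.000·sin(180°/32) = 69.00 mm); the cube at (8, 13) (footprint 16×9) is included at this height (perimeter 50.00 mm); the r=6.5 cylinder at (0.5, 5.5) gives a regular 32-gon of circumradius 6.5 (constant along its height) (perimeter = 2·32·6.500·sin(180°/32) = 40.78 mm); the 28×10.5 cube at (5, 2.5) contributes its full rectangle (perimeter 77.00 mm); Taking the union: the regions partially overlap (shared area 151.78 mm²), so the edge portions inside another operand are dropped and the merged outline is re-measured after clipping — boundary = 141.75 mm; the cube at (-2.5, -3) is present — its section is the full 11×5 rectangle (perimeter 32.00 mm); Taking the union: the 11×5 cube at (-2.5, -3) lies entirely inside the result so far, so the union is just the result so far — boundary = 141.75 mm. Overall, the cross-section is a single solid region. Total boundary length (outer) = 141.75 mm.

141.75 mm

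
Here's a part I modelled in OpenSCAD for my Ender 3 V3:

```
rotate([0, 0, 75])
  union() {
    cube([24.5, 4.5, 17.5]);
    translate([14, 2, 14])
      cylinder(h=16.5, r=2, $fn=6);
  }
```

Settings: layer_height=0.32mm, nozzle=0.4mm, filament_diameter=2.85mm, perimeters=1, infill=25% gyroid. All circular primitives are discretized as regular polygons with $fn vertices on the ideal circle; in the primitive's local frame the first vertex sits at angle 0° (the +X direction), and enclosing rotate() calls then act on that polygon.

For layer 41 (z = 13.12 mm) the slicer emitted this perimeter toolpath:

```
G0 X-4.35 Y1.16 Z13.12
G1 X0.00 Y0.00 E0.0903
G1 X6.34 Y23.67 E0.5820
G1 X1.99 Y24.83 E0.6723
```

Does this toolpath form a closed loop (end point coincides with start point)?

Start point (G0): (-4.35, 1.16). End point (last G1): the path does not return to the start — open.

no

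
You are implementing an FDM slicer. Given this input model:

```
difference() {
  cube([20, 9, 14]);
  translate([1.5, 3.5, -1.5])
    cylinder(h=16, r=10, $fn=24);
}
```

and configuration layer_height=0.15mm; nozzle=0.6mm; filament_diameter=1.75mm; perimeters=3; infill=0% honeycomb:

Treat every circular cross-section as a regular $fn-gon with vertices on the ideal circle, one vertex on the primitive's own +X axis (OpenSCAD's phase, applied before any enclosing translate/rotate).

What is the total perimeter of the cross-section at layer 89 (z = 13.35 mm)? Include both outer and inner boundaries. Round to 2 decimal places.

At z = 13.35 mm: the cube (footprint 20×9) is included at this height (perimeter 58.00 mm); the r=10 cylinder at (1.5, 3.5) contributes a regular 24-gon of circumradius 10 (perimeter = 2·24·10.000·sin(180°/24) = 62.65 mm); Taking the first minus the rest: starting from the 20×9 cube, the r=10 cylinder at (1.5, 3.5) partially overlaps it — only the 99.34 mm² overlap (of its 310.58 mm²) is removed, clipping the outline — boundary = 37.89 mm. Overall, the cross-section is a single solid region. Total boundary length (outer) = 37.89 mm.

37.89 mm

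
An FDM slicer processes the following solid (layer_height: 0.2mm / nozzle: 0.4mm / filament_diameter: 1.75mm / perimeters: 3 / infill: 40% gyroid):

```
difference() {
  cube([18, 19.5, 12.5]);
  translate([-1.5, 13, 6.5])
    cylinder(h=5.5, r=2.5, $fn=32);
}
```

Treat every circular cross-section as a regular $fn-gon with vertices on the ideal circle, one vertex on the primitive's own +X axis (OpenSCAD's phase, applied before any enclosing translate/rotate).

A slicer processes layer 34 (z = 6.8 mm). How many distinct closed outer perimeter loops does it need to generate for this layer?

1

At z = 6.8 mm: the cube (footprint 18×19.5) is included at this height; the cylinder at (-1.5, 13): section is a regular 32-gon, circumradius r=2.5; After the difference (first − rest): starting from the 18×19.5 cube, the r=2.5 cylinder at (-1.5, 13) partially overlaps it — only the 2.76 mm² overlap (of its 19.51 mm²) is removed, clipping the outline — 1 connected region. The result has 1 disconnected region.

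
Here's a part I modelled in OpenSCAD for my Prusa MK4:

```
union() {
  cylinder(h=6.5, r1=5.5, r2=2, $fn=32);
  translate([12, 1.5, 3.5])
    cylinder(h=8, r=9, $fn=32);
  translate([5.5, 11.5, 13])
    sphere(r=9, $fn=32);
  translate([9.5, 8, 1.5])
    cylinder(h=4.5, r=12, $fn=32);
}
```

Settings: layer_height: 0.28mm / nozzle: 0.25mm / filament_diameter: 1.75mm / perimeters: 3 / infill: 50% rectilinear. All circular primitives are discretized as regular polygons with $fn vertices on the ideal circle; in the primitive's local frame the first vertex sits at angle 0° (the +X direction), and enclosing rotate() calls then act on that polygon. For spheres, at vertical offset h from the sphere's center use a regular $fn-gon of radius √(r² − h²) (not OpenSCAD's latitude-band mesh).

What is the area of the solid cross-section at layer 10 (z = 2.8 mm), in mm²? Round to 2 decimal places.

479.66 mm²

At z = 2.8 mm: the cone contributes a regular 32-gon of circumradius 3.992 (interpolated between r1=5.5 and r2=2 at t=0.431) (area = (32/2)·3.992²·sin(360°/32) = 49.75 mm²); the cylinder at (12, 1.5) does not reach this height (z outside [3.5, 11.5]); the sphere at (5.5, 11.5) is absent (|z−center|=10.200 > r=9); the cylinder at (9.5, 8): section is a regular 32-gon, circumradius r=12 (area = (32/2)·12.000²·sin(360°/32) = 449.49 mm²); Merging all regions: the regions partially overlap — summed areas 499.24 mm² minus the doubly-counted overlap 19.57 mm² gives 479.66 mm² — area = 479.66 mm². Overall, the cross-section is a single solid region. Net area = 479.66 mm².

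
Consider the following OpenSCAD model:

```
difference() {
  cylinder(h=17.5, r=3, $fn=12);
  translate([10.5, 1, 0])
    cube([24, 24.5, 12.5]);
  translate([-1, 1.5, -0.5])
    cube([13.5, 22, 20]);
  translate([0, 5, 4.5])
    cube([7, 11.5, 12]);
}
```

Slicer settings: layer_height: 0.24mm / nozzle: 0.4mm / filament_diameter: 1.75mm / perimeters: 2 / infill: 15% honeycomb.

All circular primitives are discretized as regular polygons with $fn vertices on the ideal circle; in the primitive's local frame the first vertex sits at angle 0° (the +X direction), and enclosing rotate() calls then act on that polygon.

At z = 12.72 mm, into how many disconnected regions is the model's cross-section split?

1

At z = 12.72 mm: the r=3 cylinder contributes a regular 12-gon of circumradius 3; the cube at (10.5, 1) does not reach this height (z outside [0, 12.5]); the 13.5×22 cube at (-1, 1.5) contributes its full rectangle; the cube at (0, 5) (footprint 7×11.5) is included at this height; After the difference (first − rest): starting from the r=3 cylinder, the 13.5×22 cube at (-1, 1.5) partially overlaps it — only the 3.92 mm² overlap (of its 297.00 mm²) is removed, clipping the outline; the 7×11.5 cube at (0, 5) misses the remaining region (no effect) — 1 connected region. The result has 1 disconnected region.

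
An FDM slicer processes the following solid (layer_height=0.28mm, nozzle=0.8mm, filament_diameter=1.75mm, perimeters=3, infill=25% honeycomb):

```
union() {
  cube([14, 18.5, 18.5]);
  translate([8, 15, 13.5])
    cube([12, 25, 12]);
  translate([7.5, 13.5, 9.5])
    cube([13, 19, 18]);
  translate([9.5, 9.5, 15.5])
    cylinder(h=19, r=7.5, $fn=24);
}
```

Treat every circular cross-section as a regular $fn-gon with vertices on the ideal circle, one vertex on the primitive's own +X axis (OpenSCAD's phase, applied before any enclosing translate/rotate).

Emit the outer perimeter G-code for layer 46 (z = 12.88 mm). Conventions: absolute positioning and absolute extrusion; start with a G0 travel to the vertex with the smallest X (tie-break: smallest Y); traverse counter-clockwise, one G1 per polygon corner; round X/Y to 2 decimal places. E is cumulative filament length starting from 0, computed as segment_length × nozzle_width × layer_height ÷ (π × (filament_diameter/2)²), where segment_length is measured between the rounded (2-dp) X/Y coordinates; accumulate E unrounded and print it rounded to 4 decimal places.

At z = 12.88 mm: the 14×18.5 cube contributes its full rectangle; the cube at (8, 15) is absent (z outside [13.5, 25.5]); the 13×19 cube at (7.5, 13.5) contributes its full rectangle; the cylinder at (9.5, 9.5) is absent (z outside [15.5, 34.5]); Combining (union): the regions partially overlap (shared area 32.50 mm²), so overlapping operands fuse into one piece — 1 connected region. The outline is a single polygon with 8 vertices. Extrusion per mm of travel: 0.8 × 0.28 / (π × 0.875²) = 0.093128. Accumulating E over each segment gives final E = 9.8716.

G0 X0.00 Y0.00 Z12.88
G1 X14.00 Y0.00 E1.3038
G1 X14.00 Y13.50 E2.5610
G1 X20.50 Y13.50 E3.1664
G1 X20.50 Y32.50 E4.9358
G1 X7.50 Y32.50 E6.1465
G1 X7.50 Y18.50 E7.4503
G1 X0.00 Y18.50 E8.1487
G1 X0.00 Y0.00 E9.8716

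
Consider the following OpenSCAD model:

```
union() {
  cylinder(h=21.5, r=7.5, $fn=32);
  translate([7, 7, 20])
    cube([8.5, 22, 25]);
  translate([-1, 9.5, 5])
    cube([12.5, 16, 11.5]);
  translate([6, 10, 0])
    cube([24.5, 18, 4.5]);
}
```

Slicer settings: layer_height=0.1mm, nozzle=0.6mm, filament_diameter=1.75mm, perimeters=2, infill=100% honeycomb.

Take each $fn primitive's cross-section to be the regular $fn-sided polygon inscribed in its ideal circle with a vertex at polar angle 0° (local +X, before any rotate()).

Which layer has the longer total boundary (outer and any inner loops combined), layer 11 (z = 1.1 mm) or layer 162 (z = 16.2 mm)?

Layer 11 (z = 1.1): the cylinder: section is a regular 32-gon, circumradius r=7.5 (perimeter = 2·32·7.500·sin(180°/32) = 47.05 mm); the cube at (7, 7) is absent (z outside [20, 45]); the cube at (-1, 9.5) does not reach this height (z outside [5, 16.5]); the cube at (6, 10) (footprint 24.5×18) is included at this height (perimeter 85.00 mm); Taking the union: the 2 present regions are separate (no shared area or edge), so areas and boundary lengths simply add and each stays a separate island — boundary = 132.05 mm. So its perimeter = 132.05 mm. Layer 162 (z = 16.2): the r=7.5 cylinder gives a regular 32-gon of circumradius 7.5 (constant along its height) (perimeter = 2·32·7.500·sin(180°/32) = 47.05 mm); the cube at (7, 7) is not intersected at this z (z outside [20, 45]); the cube at (-1, 9.5) (footprint 12.5×16) is included at this height (perimeter 57.00 mm); the cube at (6, 10) is not intersected at this z (z outside [0, 4.5]); Merging all regions: the 2 present regions are separate (no shared area or edge), so areas and boundary lengths simply add and each stays a separate island — boundary = 104.05 mm. So its perimeter = 104.05 mm. Layer 11 is larger (132.05 vs 104.05 mm).

layer 11 (z = 1.1 mm)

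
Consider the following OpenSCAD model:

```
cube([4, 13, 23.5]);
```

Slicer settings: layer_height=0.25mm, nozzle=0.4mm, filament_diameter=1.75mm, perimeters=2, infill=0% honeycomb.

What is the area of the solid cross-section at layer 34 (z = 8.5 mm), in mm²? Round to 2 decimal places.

52.00 mm²

At z = 8.5 mm: the 4×13 cube contributes its full rectangle (area 52.00 mm²). Overall, the cross-section is a single solid region. Net area = 52.00 mm².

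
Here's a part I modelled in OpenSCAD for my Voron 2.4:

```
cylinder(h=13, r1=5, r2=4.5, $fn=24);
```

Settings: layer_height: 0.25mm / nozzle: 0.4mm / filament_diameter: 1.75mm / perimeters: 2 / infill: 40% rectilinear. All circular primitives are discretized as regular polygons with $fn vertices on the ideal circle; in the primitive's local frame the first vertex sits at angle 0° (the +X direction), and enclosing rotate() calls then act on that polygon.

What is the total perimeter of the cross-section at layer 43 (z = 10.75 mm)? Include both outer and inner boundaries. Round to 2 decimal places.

28.74 mm

At z = 10.75 mm: the cone contributes a regular 24-gon of circumradius 4.587 (interpolated between r1=5 and r2=4.5 at t=0.827) (perimeter = 2·24·4.587·sin(180°/24) = 28.74 mm). Overall, the cross-section is a single solid region. Total boundary length (outer) = 28.74 mm.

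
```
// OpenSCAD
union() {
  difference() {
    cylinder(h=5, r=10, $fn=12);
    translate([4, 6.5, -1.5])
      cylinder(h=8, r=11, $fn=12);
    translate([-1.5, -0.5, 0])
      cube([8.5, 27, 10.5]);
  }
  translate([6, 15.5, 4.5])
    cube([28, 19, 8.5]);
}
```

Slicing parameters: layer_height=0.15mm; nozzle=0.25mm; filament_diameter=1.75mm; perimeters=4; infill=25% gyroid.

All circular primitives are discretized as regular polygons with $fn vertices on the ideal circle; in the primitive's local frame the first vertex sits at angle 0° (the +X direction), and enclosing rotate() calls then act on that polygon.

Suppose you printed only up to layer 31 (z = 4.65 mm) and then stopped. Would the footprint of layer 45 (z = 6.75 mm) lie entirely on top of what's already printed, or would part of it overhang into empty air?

entirely on top

Compare the two slices. At z = 4.65: the r=10 cylinder gives a regular 12-gon of circumradius 10 (constant along its height) (area = (12/2)·10.000²·sin(360°/12) = 300.00 mm²); the cylinder at (4, 6.5): section is a regular 12-gon, circumradius r=11 (area = (12/2)·11.000²·sin(360°/12) = 363.00 mm²); the cube at (-1.5, -0.5) is present — its section is the full 8.5×27 rectangle (area 229.50 mm²); Subtracting the remaining from the first: starting from the r=10 cylinder (300.00 mm²), the r=11 cylinder at (4, 6.5) partially overlaps it — only the 177.19 mm² overlap (of its 363.00 mm²) is removed, clipping the outline; the 8.5×27 cube at (-1.5, -0.5) misses the remaining region (no effect) — area = 122.81 mm²; the 28×19 cube at (6, 15.5) contributes its full rectangle (area 532.00 mm²); Combining (union): the 2 present regions are separate (no shared area or edge), so areas and boundary lengths simply add and each stays a separate island — area = 654.81 mm². At z = 6.75: the cylinder is not intersected at this z (z outside [0, 5]); the cylinder at (4, 6.5) does not reach this height (z outside [-1.5, 6.5]); the cube at (-1.5, -0.5) is present — its section is the full 8.5×27 rectangle (area 229.50 mm²); Taking the first minus the rest: the first operand is absent here, so nothing remains; the cube at (6, 15.5) is present — its section is the full 28×19 rectangle (area 532.00 mm²); Merging all regions: only the 28×19 cube at (6, 15.5) is present, so the union is just that shape — area = 532.00 mm². Checking containment: the cross-section at z = 6.75 is a subset of the cross-section at z = 4.65.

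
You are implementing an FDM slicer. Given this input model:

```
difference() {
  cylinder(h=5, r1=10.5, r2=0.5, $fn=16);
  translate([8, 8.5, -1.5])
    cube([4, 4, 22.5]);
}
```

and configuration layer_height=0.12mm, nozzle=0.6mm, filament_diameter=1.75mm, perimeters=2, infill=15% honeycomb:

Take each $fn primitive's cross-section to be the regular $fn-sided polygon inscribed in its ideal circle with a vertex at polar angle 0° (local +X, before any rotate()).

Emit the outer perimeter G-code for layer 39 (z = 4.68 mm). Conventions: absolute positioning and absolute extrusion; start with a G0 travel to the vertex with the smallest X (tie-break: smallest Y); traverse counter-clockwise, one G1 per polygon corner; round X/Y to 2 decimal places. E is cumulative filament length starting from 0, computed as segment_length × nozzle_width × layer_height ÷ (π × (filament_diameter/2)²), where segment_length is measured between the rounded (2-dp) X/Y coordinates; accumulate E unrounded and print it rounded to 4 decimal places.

At z = 4.68 mm: the cone (r1=10.5→r2=0.5) has section circumradius 1.140 here — a regular 16-gon; the 4×4 cube at (8, 8.5) contributes its full rectangle; Subtracting the remaining from the first: starting from the cone, the 4×4 cube at (8, 8.5) misses the remaining region (no effect) — 1 connected region. The outline is a single polygon with 16 vertices. Extrusion per mm of travel: 0.6 × 0.12 / (π × 0.875²) = 0.029934. Accumulating E over each segment gives final E = 0.2132.

G0 X-1.14 Y0.00 Z4.68
G1 X-1.05 Y-0.44 E0.0134
G1 X-0.81 Y-0.81 E0.0266
G1 X-0.44 Y-1.05 E0.0398
G1 X0.00 Y-1.14 E0.0533
G1 X0.44 Y-1.05 E0.0667
G1 X0.81 Y-0.81 E0.0799
G1 X1.05 Y-0.44 E0.0931
G1 X1.14 Y0.00 E0.1066
G1 X1.05 Y0.44 E0.1200
G1 X0.81 Y0.81 E0.1332
G1 X0.44 Y1.05 E0.1464
G1 X0.00 Y1.14 E0.1599
G1 X-0.44 Y1.05 E0.1733
G1 X-0.81 Y0.81 E0.1865
G1 X-1.05 Y0.44 E0.1997
G1 X-1.14 Y0.00 E0.2132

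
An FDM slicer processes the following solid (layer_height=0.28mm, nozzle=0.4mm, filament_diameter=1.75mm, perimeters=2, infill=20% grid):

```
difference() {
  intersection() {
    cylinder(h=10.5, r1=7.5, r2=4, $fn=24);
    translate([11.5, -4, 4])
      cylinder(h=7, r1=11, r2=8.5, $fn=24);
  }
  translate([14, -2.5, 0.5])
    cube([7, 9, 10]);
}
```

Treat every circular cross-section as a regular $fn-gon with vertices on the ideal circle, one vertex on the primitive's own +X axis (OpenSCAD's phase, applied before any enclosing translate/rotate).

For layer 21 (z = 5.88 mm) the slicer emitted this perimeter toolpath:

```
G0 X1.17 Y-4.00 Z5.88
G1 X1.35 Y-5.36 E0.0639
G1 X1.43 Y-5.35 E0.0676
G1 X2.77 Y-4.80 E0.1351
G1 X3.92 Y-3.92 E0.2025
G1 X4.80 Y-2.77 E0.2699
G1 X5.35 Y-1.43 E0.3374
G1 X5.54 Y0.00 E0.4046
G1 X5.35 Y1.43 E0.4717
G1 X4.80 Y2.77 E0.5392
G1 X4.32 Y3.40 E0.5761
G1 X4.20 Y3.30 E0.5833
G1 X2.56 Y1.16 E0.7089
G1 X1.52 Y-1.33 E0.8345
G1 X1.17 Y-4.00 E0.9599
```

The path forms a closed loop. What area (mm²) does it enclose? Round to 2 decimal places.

23.13 mm²

Apply the shoelace formula to the sequence of (X, Y) vertices; enclosed area = 23.13 mm².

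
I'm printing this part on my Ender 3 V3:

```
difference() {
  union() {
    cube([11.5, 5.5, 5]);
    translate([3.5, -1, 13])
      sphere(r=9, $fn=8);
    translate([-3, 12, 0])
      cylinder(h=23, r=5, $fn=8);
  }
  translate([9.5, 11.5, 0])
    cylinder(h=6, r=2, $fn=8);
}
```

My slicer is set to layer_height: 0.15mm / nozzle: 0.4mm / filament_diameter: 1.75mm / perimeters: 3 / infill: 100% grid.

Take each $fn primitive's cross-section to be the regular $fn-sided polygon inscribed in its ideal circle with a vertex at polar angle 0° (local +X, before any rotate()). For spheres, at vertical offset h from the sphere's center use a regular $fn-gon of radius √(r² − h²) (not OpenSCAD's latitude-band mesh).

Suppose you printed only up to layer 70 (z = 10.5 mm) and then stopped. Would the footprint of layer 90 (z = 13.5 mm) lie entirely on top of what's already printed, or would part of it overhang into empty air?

part overhangs

Compare the two slices. At z = 10.5: the cube is absent (z outside [0, 5]); the sphere at (3.5, -1): section is a regular 8-gon, circumradius = √(r²−h²) = √(9²−2.5²) = 8.646 (area = (8/2)·8.646²·sin(360°/8) = 211.42 mm²); the r=5 cylinder at (-3, 12) contributes a regular 8-gon of circumradius 5 (area = (8/2)·5.000²·sin(360°/8) = 70.71 mm²); Combining (union): the 2 present regions are separate (no shared area or edge), so areas and boundary lengths simply add and each stays a separate island — area = 282.14 mm²; the cylinder at (9.5, 11.5) does not reach this height (z outside [0, 6]); Subtracting the remaining from the first: none of the subtracted shapes is present at this height, so the result so far is unchanged — area = 282.14 mm². At z = 13.5: the cube is absent (z outside [0, 5]); the sphere at (3.5, -1): section is a regular 8-gon, circumradius = √(r²−h²) = √(9²−0.5²) = 8.986 (area = (8/2)·8.986²·sin(360°/8) = 228.40 mm²); the r=5 cylinder at (-3, 12) contributes a regular 8-gon of circumradius 5 (area = (8/2)·5.000²·sin(360°/8) = 70.71 mm²); Merging all regions: the 2 present regions are separate (no shared area or edge), so areas and boundary lengths simply add and each stays a separate island — area = 299.11 mm²; the cylinder at (9.5, 11.5) is not intersected at this z (z outside [0, 6]); Taking the first minus the rest: none of the subtracted shapes is present at this height, so that combined region is unchanged — area = 299.11 mm². Checking containment: at z = 13.5 the cross-section extends beyond the z = 10.5 cross-section by about 16.97 mm².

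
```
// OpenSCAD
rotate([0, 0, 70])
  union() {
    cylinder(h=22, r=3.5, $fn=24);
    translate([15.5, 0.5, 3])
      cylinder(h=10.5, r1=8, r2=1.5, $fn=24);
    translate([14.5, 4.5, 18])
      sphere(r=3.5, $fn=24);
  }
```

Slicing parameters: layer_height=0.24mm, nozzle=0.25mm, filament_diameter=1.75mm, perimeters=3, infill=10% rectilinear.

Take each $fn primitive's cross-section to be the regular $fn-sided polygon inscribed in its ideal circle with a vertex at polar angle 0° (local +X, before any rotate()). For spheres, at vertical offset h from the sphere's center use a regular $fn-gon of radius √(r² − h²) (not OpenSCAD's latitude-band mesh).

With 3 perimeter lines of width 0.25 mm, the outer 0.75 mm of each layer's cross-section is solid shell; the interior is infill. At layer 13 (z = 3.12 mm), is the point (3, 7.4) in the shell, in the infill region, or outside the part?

shell

At z = 3.12 mm: the r=3.5 cylinder gives a regular 24-gon of circumradius 3.5 (constant along its height); the cone at (15.5, 0.5): at t=0.011 of its height the radius interpolates to r₁+(r₂−r₁)t = 7.926, giving a regular 24-gon of that circumradius; the sphere at (14.5, 4.5) is absent (|z−center|=14.880 > r=3.5); Combining (union): the 2 present regions are separate (no shared area or edge), so areas and boundary lengths simply add and each stays a separate island — 2 connected regions; (rotated 70° about Z; rotation is an isometry so areas/perimeters/island counts are preserved). Overall, the cross-section has 2 separate islands. Undo the 70° rotation: the query point maps to (7.980, -0.288) in the un-rotated model frame. The nearest boundary edge runs (7.84, -1.55)→(7.57, 0.50); distance from the point to it = 0.30 mm. (Shell/infill is judged within the island containing the point — the largest one.) The point is inside the cross-section, 0.30 mm from the nearest boundary — within the 0.75 mm shell band (3 × 0.25).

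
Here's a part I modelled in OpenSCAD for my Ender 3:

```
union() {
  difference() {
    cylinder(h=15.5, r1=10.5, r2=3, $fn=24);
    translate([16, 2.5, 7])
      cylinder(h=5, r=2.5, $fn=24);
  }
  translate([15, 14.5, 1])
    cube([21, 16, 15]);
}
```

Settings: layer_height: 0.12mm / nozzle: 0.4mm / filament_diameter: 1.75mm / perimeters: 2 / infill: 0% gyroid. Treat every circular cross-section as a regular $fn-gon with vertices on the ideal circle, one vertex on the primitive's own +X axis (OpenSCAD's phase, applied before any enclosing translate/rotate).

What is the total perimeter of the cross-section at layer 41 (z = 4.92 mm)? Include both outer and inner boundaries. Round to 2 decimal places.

124.87 mm

At z = 4.92 mm: the cone contributes a regular 24-gon of circumradius 8.119 (interpolated between r1=10.5 and r2=3 at t=0.317) (perimeter = 2·24·8.119·sin(180°/24) = 50.87 mm); the cylinder at (16, 2.5) is absent (z outside [7, 12]); After the difference (first − rest): none of the subtracted shapes is present at this height, so the cone is unchanged — boundary = 50.87 mm; the cube at (15, 14.5) (footprint 21×16) is included at this height (perimeter 74.00 mm); Merging all regions: the 2 present regions are separate (no shared area or edge), so areas and boundary lengths simply add and each stays a separate island — boundary = 124.87 mm. Overall, the cross-section has 2 separate islands. Total boundary length (outer) = 124.87 mm.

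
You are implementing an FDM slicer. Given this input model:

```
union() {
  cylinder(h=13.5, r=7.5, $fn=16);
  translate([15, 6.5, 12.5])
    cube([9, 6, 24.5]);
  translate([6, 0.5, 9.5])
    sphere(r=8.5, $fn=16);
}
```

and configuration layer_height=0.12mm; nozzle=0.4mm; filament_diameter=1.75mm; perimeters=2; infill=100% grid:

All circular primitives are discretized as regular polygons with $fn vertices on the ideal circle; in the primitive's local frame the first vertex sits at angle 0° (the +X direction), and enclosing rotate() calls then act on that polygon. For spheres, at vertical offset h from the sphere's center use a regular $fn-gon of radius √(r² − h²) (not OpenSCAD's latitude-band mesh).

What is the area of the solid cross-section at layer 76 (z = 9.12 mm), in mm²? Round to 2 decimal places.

At z = 9.12 mm: the r=7.5 cylinder gives a regular 16-gon of circumradius 7.5 (constant along its height) (area = (16/2)·7.500²·sin(360°/16) = 172.21 mm²); the cube at (15, 6.5) does not reach this height (z outside [12.5, 37]); the sphere at (6, 0.5): section is a regular 16-gon, circumradius = √(r²−h²) = √(8.5²−0.38²) = 8.492 (area = (16/2)·8.492²·sin(360°/16) = 220.75 mm²); Merging all regions: the regions partially overlap — summed areas 392.96 mm² minus the doubly-counted overlap 102.43 mm² gives 290.52 mm² — area = 290.52 mm². Overall, the cross-section is a single solid region. Net area = 290.52 mm².

290.52 mm²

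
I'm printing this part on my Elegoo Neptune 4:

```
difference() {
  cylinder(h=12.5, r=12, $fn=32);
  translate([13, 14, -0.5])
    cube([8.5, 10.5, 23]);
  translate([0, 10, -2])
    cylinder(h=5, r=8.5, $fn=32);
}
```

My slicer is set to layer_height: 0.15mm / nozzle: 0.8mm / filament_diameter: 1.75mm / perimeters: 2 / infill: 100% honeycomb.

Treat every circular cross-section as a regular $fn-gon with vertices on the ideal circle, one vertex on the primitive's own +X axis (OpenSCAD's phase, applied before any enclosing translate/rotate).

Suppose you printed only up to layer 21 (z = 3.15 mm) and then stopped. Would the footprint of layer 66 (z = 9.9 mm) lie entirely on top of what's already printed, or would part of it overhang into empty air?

Compare the two slices. At z = 3.15: the cylinder: section is a regular 32-gon, circumradius r=12 (area = (32/2)·12.000²·sin(360°/32) = 449.49 mm²); the cube at (13, 14) (footprint 8.5×10.5) is included at this height (area 89.25 mm²); the cylinder at (0, 10) is absent (z outside [-2, 3]); Subtracting the remaining from the first: starting from the r=12 cylinder (449.49 mm²), the 8.5×10.5 cube at (13, 14) misses the remaining region (no effect) — area = 449.49 mm². At z = 9.9: the r=12 cylinder contributes a regular 32-gon of circumradius 12 (area = (32/2)·12.000²·sin(360°/32) = 449.49 mm²); the 8.5×10.5 cube at (13, 14) contributes its full rectangle (area 89.25 mm²); the cylinder at (0, 10) does not reach this height (z outside [-2, 3]); Taking the first minus the rest: starting from the r=12 cylinder (449.49 mm²), the 8.5×10.5 cube at (13, 14) misses the remaining region (no effect) — area = 449.49 mm². Checking containment: the cross-section at z = 9.9 is a subset of the cross-section at z = 3.15.

entirely on top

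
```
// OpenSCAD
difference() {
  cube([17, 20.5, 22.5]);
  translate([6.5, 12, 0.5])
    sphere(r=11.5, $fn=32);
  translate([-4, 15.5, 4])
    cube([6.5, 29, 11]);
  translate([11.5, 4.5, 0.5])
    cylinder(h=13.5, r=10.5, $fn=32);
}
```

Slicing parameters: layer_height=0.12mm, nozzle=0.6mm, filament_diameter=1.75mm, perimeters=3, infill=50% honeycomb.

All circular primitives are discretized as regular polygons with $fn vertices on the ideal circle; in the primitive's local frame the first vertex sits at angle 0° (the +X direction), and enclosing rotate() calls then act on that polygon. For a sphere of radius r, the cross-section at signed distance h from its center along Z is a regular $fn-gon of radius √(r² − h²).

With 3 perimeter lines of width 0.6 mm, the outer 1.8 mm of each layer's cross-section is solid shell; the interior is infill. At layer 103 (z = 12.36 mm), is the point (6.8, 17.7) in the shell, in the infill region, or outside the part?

infill

At z = 12.36 mm: the 17×20.5 cube contributes its full rectangle; the sphere at (6.5, 12) is not intersected at this z (|z−center|=11.860 > r=11.5); the 6.5×29 cube at (-4, 15.5) contributes its full rectangle; the r=10.5 cylinder at (11.5, 4.5) contributes a regular 32-gon of circumradius 10.5; Subtracting the remaining from the first: starting from the 17×20.5 cube, the 6.5×29 cube at (-4, 15.5) partially overlaps it — only the 12.50 mm² overlap (of its 188.50 mm²) is removed, clipping the outline; the r=10.5 cylinder at (11.5, 4.5) partially overlaps it — only the 211.18 mm² overlap (of its 344.14 mm²) is removed, clipping the outline — 1 connected region. Overall, the cross-section is a single solid region. The nearest boundary edge runs (2.50, 20.50)→(17.00, 20.50); distance from the point to it = 2.80 mm. The point is inside the cross-section and 2.80 mm from the nearest boundary — more than the 1.8 mm shell width (3 × 0.6), so it's in the infill interior.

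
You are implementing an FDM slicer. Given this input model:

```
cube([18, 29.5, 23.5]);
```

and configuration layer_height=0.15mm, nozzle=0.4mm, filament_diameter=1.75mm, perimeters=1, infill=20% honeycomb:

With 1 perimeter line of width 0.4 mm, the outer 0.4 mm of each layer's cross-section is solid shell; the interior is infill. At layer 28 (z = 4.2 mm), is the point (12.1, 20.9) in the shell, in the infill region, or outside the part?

At z = 4.2 mm: the 18×29.5 cube contributes its full rectangle. Overall, the cross-section is a single solid region. The nearest boundary edge runs (18.00, 0.00)→(18.00, 29.50); distance from the point to it = 5.90 mm. The point is inside the cross-section and 5.90 mm from the nearest boundary — more than the 0.4 mm shell width (1 × 0.4), so it's in the infill interior.

infill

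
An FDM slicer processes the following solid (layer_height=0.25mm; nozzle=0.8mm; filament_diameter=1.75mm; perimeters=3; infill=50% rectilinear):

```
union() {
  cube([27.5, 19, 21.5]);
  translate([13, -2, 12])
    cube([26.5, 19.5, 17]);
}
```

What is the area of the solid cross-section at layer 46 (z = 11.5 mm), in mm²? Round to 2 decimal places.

522.50 mm²

At z = 11.5 mm: the cube is present — its section is the full 27.5×19 rectangle (area 522.50 mm²); the cube at (13, -2) is not intersected at this z (z outside [12, 29]); Combining (union): only the 27.5×19 cube is present, so the union is just that shape — area = 522.50 mm². Overall, the cross-section is a single solid region. Net area = 522.50 mm².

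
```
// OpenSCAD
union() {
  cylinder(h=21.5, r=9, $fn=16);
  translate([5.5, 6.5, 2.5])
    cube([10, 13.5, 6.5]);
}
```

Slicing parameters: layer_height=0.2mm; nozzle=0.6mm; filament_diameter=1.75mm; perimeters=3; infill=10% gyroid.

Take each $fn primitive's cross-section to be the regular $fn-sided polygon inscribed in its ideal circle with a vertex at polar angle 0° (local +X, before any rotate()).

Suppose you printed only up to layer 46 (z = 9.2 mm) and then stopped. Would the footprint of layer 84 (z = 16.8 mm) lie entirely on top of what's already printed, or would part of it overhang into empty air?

entirely on top

Compare the two slices. At z = 9.2: the r=9 cylinder gives a regular 16-gon of circumradius 9 (constant along its height) (area = (16/2)·9.000²·sin(360°/16) = 247.98 mm²); the cube at (5.5, 6.5) is absent (z outside [2.5, 9]); Merging all regions: only the r=9 cylinder is present, so the union is just that shape — area = 247.98 mm². At z = 16.8: the r=9 cylinder contributes a regular 16-gon of circumradius 9 (area = (16/2)·9.000²·sin(360°/16) = 247.98 mm²); the cube at (5.5, 6.5) is not intersected at this z (z outside [2.5, 9]); Taking the union: only the r=9 cylinder is present, so the union is just that shape — area = 247.98 mm². Checking containment: the cross-section at z = 16.8 is a subset of the cross-section at z = 9.2.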